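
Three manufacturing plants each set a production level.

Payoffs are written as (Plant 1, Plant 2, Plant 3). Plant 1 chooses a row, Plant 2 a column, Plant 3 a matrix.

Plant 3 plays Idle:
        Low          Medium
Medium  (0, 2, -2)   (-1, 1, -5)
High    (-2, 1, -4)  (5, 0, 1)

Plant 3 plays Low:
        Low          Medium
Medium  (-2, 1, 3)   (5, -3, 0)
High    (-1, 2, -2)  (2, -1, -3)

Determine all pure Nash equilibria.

Plant 1 against (Low, Idle): payoffs 0, -2 → best response Medium.
Plant 1 against (Low, Low): payoffs -2, -1 → best response High.
Plant 1 against (Medium, Idle): payoffs -1, 5 → best response High.
Plant 1 against (Medium, Low): payoffs 5, 2 → best response Medium.
Plant 2 against (Medium, Idle): payoffs 2, 1 → best response Low.
Plant 2 against (Medium, Low): payoffs 1, -3 → best response Low.
Plant 2 against (High, Idle): payoffs 1, 0 → best response Low.
Plant 2 against (High, Low): payoffs 2, -1 → best response Low.
Plant 3 against (Medium, Low): payoffs -2, 3 → best response Low.
Plant 3 against (Medium, Medium): payoffs -5, 0 → best response Low.
Plant 3 against (High, Low): payoffs -4, -2 → best response Low.
Plant 3 against (High, Medium): payoffs 1, -3 → best response Idle.
Mutual best responses: (High, Low, Low).

Pure NE: (High, Low, Low)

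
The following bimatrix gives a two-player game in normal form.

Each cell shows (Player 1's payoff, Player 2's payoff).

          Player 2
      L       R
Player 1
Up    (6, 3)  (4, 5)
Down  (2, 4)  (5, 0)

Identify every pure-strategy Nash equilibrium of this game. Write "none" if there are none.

Check each profile: it is a Nash equilibrium iff no player can strictly gain by switching unilaterally.
(Up, L): Player 2 can switch to R (3 → 5). Not NE.
(Up, R): Player 1 can switch to Down (4 → 5). Not NE.
(Down, L): Player 1 can switch to Up (2 → 6). Not NE.
(Down, R): Player 2 can switch to L (0 → 4). Not NE.

There is no pure-strategy Nash equilibrium.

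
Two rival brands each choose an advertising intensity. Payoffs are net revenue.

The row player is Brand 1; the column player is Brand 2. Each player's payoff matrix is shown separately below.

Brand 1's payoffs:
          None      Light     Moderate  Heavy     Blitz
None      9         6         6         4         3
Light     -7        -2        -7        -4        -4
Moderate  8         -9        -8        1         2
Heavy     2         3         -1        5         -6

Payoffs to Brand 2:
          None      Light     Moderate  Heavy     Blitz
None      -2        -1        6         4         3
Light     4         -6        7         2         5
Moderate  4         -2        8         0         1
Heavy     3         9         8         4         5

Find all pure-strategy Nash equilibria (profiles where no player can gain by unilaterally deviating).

The unique pure-strategy Nash equilibrium is (None, Moderate).

Brand 1 against None: payoffs 9, -7, 8, 2 → best response None.
Brand 1 against Light: payoffs 6, -2, -9, 3 → best response None.
Brand 1 against Moderate: payoffs 6, -7, -8, -1 → best response None.
Brand 1 against Heavy: payoffs 4, -4, 1, 5 → best response Heavy.
Brand 1 against Blitz: payoffs 3, -4, 2, -6 → best response None.
Brand 2 against None: payoffs -2, -1, 6, 4, 3 → best response Moderate.
Brand 2 against Light: payoffs 4, -6, 7, 2, 5 → best response Moderate.
Brand 2 against Moderate: payoffs 4, -2, 8, 0, 1 → best response Moderate.
Brand 2 against Heavy: payoffs 3, 9, 8, 4, 5 → best response Light.
Mutual best responses: (None, Moderate).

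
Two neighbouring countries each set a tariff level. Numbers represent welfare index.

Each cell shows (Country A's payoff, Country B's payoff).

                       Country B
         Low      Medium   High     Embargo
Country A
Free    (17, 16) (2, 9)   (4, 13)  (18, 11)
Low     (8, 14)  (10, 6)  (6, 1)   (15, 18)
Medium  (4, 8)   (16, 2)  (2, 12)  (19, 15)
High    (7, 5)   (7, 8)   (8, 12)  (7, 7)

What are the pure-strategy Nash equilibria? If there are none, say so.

Pure-strategy Nash equilibria: (Free, Low); (Medium, Embargo); (High, High)

(Free, Low): Country A gets 17, best alternative 8; Country B gets 16, best alternative 13. No profitable deviation — NE.
(Free, Medium): Country A can switch to Low (2 → 10). Not NE.
(Free, High): Country A can switch to Low (4 → 6). Not NE.
(Free, Embargo): Country A can switch to Medium (18 → 19). Not NE.
(Low, Low): Country A can switch to Free (8 → 17). Not NE.
(Low, Medium): Country A can switch to Medium (10 → 16). Not NE.
(Low, High): Country A can switch to High (6 → 8). Not NE.
(Low, Embargo): Country A can switch to Free (15 → 18). Not NE.
(Medium, Low): Country A can switch to Free (4 → 17). Not NE.
(Medium, Embargo): Country A gets 19, best alternative 18; Country B gets 15, best alternative 12. No profitable deviation — NE.
(High, High): Country A gets 8, best alternative 6; Country B gets 12, best alternative 8. No profitable deviation — NE.
(The remaining 5 profiles each have a profitable deviation by the same check.)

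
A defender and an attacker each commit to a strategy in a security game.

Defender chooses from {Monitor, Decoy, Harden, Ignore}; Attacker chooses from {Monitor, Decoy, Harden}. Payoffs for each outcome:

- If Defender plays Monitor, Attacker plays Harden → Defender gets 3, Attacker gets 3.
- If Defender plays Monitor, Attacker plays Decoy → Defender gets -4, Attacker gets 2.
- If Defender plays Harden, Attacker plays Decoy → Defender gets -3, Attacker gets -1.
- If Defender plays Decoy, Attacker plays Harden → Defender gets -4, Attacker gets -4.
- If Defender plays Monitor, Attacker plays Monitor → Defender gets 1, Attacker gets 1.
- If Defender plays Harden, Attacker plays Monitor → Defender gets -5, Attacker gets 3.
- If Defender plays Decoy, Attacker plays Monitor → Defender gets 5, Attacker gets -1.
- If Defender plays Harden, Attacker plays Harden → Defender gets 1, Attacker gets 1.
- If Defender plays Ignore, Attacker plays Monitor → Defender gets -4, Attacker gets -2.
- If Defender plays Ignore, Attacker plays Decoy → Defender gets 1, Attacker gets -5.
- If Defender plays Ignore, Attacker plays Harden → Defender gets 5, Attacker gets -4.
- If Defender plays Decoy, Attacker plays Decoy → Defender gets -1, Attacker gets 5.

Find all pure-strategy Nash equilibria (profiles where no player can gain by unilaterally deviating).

(Monitor, Monitor): Defender can switch to Decoy (1 → 5). Not NE.
(Monitor, Decoy): Defender can switch to Decoy (-4 → -1). Not NE.
(Monitor, Harden): Defender can switch to Ignore (3 → 5). Not NE.
(Decoy, Monitor): Attacker can switch to Decoy (-1 → 5). Not NE.
(Decoy, Decoy): Defender can switch to Ignore (-1 → 1). Not NE.
(Decoy, Harden): Defender can switch to Monitor (-4 → 3). Not NE.
(Harden, Monitor): Defender can switch to Monitor (-5 → 1). Not NE.
(Harden, Decoy): Defender can switch to Decoy (-3 → -1). Not NE.
(Harden, Harden): Defender can switch to Monitor (1 → 3). Not NE.
(Ignore, Monitor): Defender can switch to Monitor (-4 → 1). Not NE.
(The remaining 2 profiles each have a profitable deviation by the same check.)

No pure-strategy Nash equilibrium.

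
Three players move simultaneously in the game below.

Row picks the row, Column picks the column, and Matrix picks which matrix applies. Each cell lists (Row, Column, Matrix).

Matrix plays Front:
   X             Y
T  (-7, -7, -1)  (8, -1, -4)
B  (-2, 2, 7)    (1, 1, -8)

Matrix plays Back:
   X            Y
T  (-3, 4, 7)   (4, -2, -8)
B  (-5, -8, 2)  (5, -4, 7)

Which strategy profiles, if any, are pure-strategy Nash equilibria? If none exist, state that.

Pure-strategy Nash equilibria: (T, X, Back); (T, Y, Front); (B, X, Front); (B, Y, Back)

For each player, find the best response to each opponent profile; mutual best responses are the pure NE.
Row against (X, Front): payoffs -7, -2 → best response B.
Row against (X, Back): payoffs -3, -5 → best response T.
Row against (Y, Front): payoffs 8, 1 → best response T.
Row against (Y, Back): payoffs 4, 5 → best response B.
Column against (T, Front): payoffs -7, -1 → best response Y.
Column against (T, Back): payoffs 4, -2 → best response X.
Column against (B, Front): payoffs 2, 1 → best response X.
Column against (B, Back): payoffs -8, -4 → best response Y.
Matrix against (T, X): payoffs -1, 7 → best response Back.
Matrix against (T, Y): payoffs -4, -8 → best response Front.
Matrix against (B, X): payoffs 7, 2 → best response Front.
Matrix against (B, Y): payoffs -8, 7 → best response Back.
Mutual best responses: (T, X, Back); (T, Y, Front); (B, X, Front); (B, Y, Back).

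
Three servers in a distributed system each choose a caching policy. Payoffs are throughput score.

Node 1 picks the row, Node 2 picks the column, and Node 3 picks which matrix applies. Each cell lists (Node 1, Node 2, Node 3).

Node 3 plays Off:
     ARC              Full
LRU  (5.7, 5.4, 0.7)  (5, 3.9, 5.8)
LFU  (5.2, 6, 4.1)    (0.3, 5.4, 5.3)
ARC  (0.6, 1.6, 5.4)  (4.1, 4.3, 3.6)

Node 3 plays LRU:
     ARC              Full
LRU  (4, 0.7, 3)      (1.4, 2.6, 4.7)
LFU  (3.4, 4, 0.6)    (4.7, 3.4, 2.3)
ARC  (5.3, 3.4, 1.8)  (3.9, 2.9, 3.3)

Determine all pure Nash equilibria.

Mark each player's best response to every combination of opponents' strategies; a profile where every player is best-responding is a pure Nash equilibrium.
Node 1 against (ARC, Off): payoffs 5.7, 5.2, 0.6 → best response LRU.
Node 1 against (ARC, LRU): payoffs 4, 3.4, 5.3 → best response ARC.
Node 1 against (Full, Off): payoffs 5, 0.3, 4.1 → best response LRU.
Node 1 against (Full, LRU): payoffs 1.4, 4.7, 3.9 → best response LFU.
Node 2 against (LRU, Off): payoffs 5.4, 3.9 → best response ARC.
Node 2 against (LRU, LRU): payoffs 0.7, 2.6 → best response Full.
Node 2 against (LFU, Off): payoffs 6, 5.4 → best response ARC.
Node 2 against (LFU, LRU): payoffs 4, 3.4 → best response ARC.
Node 2 against (ARC, Off): payoffs 1.6, 4.3 → best response Full.
Node 2 against (ARC, LRU): payoffs 3.4, 2.9 → best response ARC.
Node 3 against (LRU, ARC): payoffs 0.7, 3 → best response LRU.
Node 3 against (LRU, Full): payoffs 5.8, 4.7 → best response Off.
Node 3 against (LFU, ARC): payoffs 4.1, 0.6 → best response Off.
Node 3 against (LFU, Full): payoffs 5.3, 2.3 → best response Off.
Node 3 against (ARC, ARC): payoffs 5.4, 1.8 → best response Off.
Node 3 against (ARC, Full): payoffs 3.6, 3.3 → best response Off.
No profile is a mutual best response for all players.

none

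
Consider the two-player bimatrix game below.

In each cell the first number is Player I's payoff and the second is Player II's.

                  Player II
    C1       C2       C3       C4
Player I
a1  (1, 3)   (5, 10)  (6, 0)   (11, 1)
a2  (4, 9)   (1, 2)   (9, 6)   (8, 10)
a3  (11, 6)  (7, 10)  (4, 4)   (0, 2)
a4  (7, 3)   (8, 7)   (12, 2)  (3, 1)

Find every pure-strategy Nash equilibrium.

(a4, C2)

(a1, C1): Player I can switch to a2 (1 → 4). Not NE.
(a1, C2): Player I can switch to a3 (5 → 7). Not NE.
(a1, C3): Player I can switch to a2 (6 → 9). Not NE.
(a1, C4): Player II can switch to C1 (1 → 3). Not NE.
(a2, C1): Player I can switch to a3 (4 → 11). Not NE.
(a2, C2): Player I can switch to a1 (1 → 5). Not NE.
(a2, C3): Player I can switch to a4 (9 → 12). Not NE.
(a2, C4): Player I can switch to a1 (8 → 11). Not NE.
(a3, C1): Player II can switch to C2 (6 → 10). Not NE.
(a3, C2): Player I can switch to a4 (7 → 8). Not NE.
(a3, C3): Player I can switch to a1 (4 → 6). Not NE.
(a3, C4): Player I can switch to a1 (0 → 11). Not NE.
(a4, C2): Player I gets 8, best alternative 7; Player II gets 7, best alternative 3. No profitable deviation — NE.
(The remaining 3 profiles each have a profitable deviation by the same check.)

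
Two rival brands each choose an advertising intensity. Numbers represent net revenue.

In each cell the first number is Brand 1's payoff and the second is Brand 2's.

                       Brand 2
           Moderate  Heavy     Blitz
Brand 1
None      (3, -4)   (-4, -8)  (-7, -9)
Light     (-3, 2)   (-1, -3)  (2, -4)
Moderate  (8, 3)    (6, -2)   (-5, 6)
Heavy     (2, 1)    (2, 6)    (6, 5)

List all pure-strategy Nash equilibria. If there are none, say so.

(None, Moderate): Brand 1 can switch to Moderate (3 → 8). Not NE.
(None, Heavy): Brand 1 can switch to Light (-4 → -1). Not NE.
(None, Blitz): Brand 1 can switch to Light (-7 → 2). Not NE.
(Light, Moderate): Brand 1 can switch to None (-3 → 3). Not NE.
(Light, Heavy): Brand 1 can switch to Moderate (-1 → 6). Not NE.
(Light, Blitz): Brand 1 can switch to Heavy (2 → 6). Not NE.
(Moderate, Moderate): Brand 2 can switch to Blitz (3 → 6). Not NE.
(Moderate, Heavy): Brand 2 can switch to Moderate (-2 → 3). Not NE.
(The remaining 4 profiles each have a profitable deviation by the same check.)

No pure-strategy Nash equilibrium.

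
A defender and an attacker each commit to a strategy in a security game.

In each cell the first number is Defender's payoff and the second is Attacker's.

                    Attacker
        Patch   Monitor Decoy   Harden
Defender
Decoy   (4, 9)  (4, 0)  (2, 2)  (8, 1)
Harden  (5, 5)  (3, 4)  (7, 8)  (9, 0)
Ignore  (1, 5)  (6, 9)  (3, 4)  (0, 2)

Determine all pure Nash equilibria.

Mark each player's best response to every combination of opponents' strategies; a profile where every player is best-responding is a pure Nash equilibrium.
Defender against Patch: payoffs 4, 5, 1 → best response Harden.
Defender against Monitor: payoffs 4, 3, 6 → best response Ignore.
Defender against Decoy: payoffs 2, 7, 3 → best response Harden.
Defender against Harden: payoffs 8, 9, 0 → best response Harden.
Attacker against Decoy: payoffs 9, 0, 2, 1 → best response Patch.
Attacker against Harden: payoffs 5, 4, 8, 0 → best response Decoy.
Attacker against Ignore: payoffs 5, 9, 4, 2 → best response Monitor.
Mutual best responses: (Harden, Decoy); (Ignore, Monitor).

The pure Nash equilibria are (Harden, Decoy) and (Ignore, Monitor).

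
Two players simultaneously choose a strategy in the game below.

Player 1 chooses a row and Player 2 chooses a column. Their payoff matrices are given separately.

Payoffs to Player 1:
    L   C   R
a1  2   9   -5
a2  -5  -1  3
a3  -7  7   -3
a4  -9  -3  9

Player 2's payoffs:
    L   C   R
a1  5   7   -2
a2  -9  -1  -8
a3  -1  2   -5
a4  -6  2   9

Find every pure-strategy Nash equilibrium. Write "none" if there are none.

For each player, find the best response to each opponent profile; mutual best responses are the pure NE.
Player 1 against L: payoffs 2, -5, -7, -9 → best response a1.
Player 1 against C: payoffs 9, -1, 7, -3 → best response a1.
Player 1 against R: payoffs -5, 3, -3, 9 → best response a4.
Player 2 against a1: payoffs 5, 7, -2 → best response C.
Player 2 against a2: payoffs -9, -1, -8 → best response C.
Player 2 against a3: payoffs -1, 2, -5 → best response C.
Player 2 against a4: payoffs -6, 2, 9 → best response R.
Mutual best responses: (a1, C); (a4, R).

(a1, C), (a4, R)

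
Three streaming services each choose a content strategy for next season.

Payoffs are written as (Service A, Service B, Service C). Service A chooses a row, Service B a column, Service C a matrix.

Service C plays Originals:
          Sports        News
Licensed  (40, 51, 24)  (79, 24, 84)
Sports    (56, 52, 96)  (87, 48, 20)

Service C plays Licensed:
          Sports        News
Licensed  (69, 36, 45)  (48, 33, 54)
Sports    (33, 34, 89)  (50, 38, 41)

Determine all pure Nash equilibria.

Pure-strategy Nash equilibria: (Licensed, Sports, Licensed) and (Sports, Sports, Originals) and (Sports, News, Licensed)

(Licensed, Sports, Originals): Service A can switch to Sports (40 → 56). Not NE.
(Licensed, Sports, Licensed): Service A gets 69, best alternative 33; Service B gets 36, best alternative 33; Service C gets 45, best alternative 24. No profitable deviation — NE.
(Licensed, News, Originals): Service A can switch to Sports (79 → 87). Not NE.
(Licensed, News, Licensed): Service A can switch to Sports (48 → 50). Not NE.
(Sports, Sports, Originals): Service A gets 56, best alternative 40; Service B gets 52, best alternative 48; Service C gets 96, best alternative 89. No profitable deviation — NE.
(Sports, Sports, Licensed): Service A can switch to Licensed (33 → 69). Not NE.
(Sports, News, Originals): Service B can switch to Sports (48 → 52). Not NE.
(Sports, News, Licensed): Service A gets 50, best alternative 48; Service B gets 38, best alternative 34; Service C gets 41, best alternative 20. No profitable deviation — NE.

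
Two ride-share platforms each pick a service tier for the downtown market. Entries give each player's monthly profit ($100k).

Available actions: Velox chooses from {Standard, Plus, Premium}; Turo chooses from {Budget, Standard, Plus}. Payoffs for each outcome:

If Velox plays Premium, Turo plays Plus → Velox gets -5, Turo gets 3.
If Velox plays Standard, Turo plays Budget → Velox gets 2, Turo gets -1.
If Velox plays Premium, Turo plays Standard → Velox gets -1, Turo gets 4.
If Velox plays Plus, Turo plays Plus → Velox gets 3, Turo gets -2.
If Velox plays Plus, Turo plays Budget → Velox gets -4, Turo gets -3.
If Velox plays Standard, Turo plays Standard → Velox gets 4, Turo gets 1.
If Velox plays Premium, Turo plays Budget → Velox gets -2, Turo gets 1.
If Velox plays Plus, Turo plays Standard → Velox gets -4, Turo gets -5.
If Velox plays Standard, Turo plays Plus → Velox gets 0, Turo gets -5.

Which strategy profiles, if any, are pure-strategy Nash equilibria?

Pure-strategy Nash equilibria: (Standard, Standard), (Plus, Plus)

Velox against Budget: payoffs 2, -4, -2 → best response Standard.
Velox against Standard: payoffs 4, -4, -1 → best response Standard.
Velox against Plus: payoffs 0, 3, -5 → best response Plus.
Turo against Standard: payoffs -1, 1, -5 → best response Standard.
Turo against Plus: payoffs -3, -5, -2 → best response Plus.
Turo against Premium: payoffs 1, 4, 3 → best response Standard.
Mutual best responses: (Standard, Standard); (Plus, Plus).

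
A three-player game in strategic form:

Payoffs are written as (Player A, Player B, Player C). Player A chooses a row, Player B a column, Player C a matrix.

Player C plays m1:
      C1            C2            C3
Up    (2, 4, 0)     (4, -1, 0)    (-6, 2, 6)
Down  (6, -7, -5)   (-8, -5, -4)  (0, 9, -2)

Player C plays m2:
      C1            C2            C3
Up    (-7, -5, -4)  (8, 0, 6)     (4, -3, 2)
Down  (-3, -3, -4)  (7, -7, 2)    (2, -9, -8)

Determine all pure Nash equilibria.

The pure Nash equilibria are (Up, C2, m2), (Down, C1, m2), (Down, C3, m1).

Mark each player's best response to every combination of opponents' strategies; a profile where every player is best-responding is a pure Nash equilibrium.
Player A against (C1, m1): payoffs 2, 6 → best response Down.
Player A against (C1, m2): payoffs -7, -3 → best response Down.
Player A against (C2, m1): payoffs 4, -8 → best response Up.
Player A against (C2, m2): payoffs 8, 7 → best response Up.
Player A against (C3, m1): payoffs -6, 0 → best response Down.
Player A against (C3, m2): payoffs 4, 2 → best response Up.
Player B against (Up, m1): payoffs 4, -1, 2 → best response C1.
Player B against (Up, m2): payoffs -5, 0, -3 → best response C2.
Player B against (Down, m1): payoffs -7, -5, 9 → best response C3.
Player B against (Down, m2): payoffs -3, -7, -9 → best response C1.
Player C against (Up, C1): payoffs 0, -4 → best response m1.
Player C against (Up, C2): payoffs 0, 6 → best response m2.
Player C against (Up, C3): payoffs 6, 2 → best response m1.
Player C against (Down, C1): payoffs -5, -4 → best response m2.
Player C against (Down, C2): payoffs -4, 2 → best response m2.
Player C against (Down, C3): payoffs -2, -8 → best response m1.
Mutual best responses: (Up, C2, m2); (Down, C1, m2); (Down, C3, m1).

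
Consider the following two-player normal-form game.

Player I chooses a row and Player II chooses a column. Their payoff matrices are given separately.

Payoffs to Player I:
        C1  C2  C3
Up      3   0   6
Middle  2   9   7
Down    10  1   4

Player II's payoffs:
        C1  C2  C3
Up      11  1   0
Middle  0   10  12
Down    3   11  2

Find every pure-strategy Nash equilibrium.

(Up, C1): Player I can switch to Down (3 → 10). Not NE.
(Up, C2): Player I can switch to Middle (0 → 9). Not NE.
(Up, C3): Player I can switch to Middle (6 → 7). Not NE.
(Middle, C1): Player I can switch to Up (2 → 3). Not NE.
(Middle, C2): Player II can switch to C3 (10 → 12). Not NE.
(Middle, C3): Player I gets 7, best alternative 6; Player II gets 12, best alternative 10. No profitable deviation — NE.
(Down, C1): Player II can switch to C2 (3 → 11). Not NE.
(Down, C2): Player I can switch to Middle (1 → 9). Not NE.
(Down, C3): Player I can switch to Up (4 → 6). Not NE.

The unique pure-strategy Nash equilibrium is (Middle, C3).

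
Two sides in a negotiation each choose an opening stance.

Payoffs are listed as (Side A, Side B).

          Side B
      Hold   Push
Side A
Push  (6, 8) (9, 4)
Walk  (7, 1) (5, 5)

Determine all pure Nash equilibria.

Check each profile: it is a Nash equilibrium iff no player can strictly gain by switching unilaterally.
(Push, Hold): Side A can switch to Walk (6 → 7). Not NE.
(Push, Push): Side B can switch to Hold (4 → 8). Not NE.
(Walk, Hold): Side B can switch to Push (1 → 5). Not NE.
(Walk, Push): Side A can switch to Push (5 → 9). Not NE.

There is no pure-strategy Nash equilibrium.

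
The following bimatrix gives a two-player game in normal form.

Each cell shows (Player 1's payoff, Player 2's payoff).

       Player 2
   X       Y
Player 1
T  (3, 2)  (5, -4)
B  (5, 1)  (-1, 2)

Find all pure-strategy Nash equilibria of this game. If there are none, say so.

none

Check each profile: it is a Nash equilibrium iff no player can strictly gain by switching unilaterally.
(T, X): Player 1 can switch to B (3 → 5). Not NE.
(T, Y): Player 2 can switch to X (-4 → 2). Not NE.
(B, X): Player 2 can switch to Y (1 → 2). Not NE.
(B, Y): Player 1 can switch to T (-1 → 5). Not NE.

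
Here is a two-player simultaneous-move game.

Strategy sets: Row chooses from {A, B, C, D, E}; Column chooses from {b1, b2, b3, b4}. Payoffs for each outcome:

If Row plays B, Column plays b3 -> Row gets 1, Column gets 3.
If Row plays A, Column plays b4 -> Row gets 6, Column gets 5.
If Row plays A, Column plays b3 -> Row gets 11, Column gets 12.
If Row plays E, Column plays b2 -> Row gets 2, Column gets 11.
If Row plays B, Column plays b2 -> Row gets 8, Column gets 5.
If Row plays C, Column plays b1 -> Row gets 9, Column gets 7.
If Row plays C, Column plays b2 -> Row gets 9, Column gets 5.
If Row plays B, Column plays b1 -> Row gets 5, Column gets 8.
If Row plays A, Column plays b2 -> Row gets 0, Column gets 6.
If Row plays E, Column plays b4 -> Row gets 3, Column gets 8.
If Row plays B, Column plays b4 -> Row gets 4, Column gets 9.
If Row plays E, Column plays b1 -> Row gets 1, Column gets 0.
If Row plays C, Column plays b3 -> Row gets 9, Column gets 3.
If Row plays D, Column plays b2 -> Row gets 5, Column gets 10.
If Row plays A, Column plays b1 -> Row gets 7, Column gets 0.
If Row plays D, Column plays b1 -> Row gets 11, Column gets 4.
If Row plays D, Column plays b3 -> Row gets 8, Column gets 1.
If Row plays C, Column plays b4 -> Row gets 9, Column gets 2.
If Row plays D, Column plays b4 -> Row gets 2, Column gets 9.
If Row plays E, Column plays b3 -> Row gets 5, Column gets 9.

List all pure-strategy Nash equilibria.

For each player, find the best response to each opponent profile; mutual best responses are the pure NE.
Row against b1: payoffs 7, 5, 9, 11, 1 → best response D.
Row against b2: payoffs 0, 8, 9, 5, 2 → best response C.
Row against b3: payoffs 11, 1, 9, 8, 5 → best response A.
Row against b4: payoffs 6, 4, 9, 2, 3 → best response C.
Column against A: payoffs 0, 6, 12, 5 → best response b3.
Column against B: payoffs 8, 5, 3, 9 → best response b4.
Column against C: payoffs 7, 5, 3, 2 → best response b1.
Column against D: payoffs 4, 10, 1, 9 → best response b2.
Column against E: payoffs 0, 11, 9, 8 → best response b2.
Mutual best responses: (A, b3).

(A, b3)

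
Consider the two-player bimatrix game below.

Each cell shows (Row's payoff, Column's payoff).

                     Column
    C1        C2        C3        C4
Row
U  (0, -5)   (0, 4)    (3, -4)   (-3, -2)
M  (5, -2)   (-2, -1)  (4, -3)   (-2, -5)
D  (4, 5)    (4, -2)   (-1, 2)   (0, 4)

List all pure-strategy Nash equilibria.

This game has no pure Nash equilibrium.

Check each profile: it is a Nash equilibrium iff no player can strictly gain by switching unilaterally.
(U, C1): Row can switch to M (0 → 5). Not NE.
(U, C2): Row can switch to D (0 → 4). Not NE.
(U, C3): Row can switch to M (3 → 4). Not NE.
(U, C4): Row can switch to M (-3 → -2). Not NE.
(M, C1): Column can switch to C2 (-2 → -1). Not NE.
(M, C2): Row can switch to U (-2 → 0). Not NE.
(M, C3): Column can switch to C1 (-3 → -2). Not NE.
(M, C4): Row can switch to D (-2 → 0). Not NE.
(D, C1): Row can switch to M (4 → 5). Not NE.
(D, C2): Column can switch to C1 (-2 → 5). Not NE.
(D, C3): Row can switch to U (-1 → 3). Not NE.
(D, C4): Column can switch to C1 (4 → 5). Not NE.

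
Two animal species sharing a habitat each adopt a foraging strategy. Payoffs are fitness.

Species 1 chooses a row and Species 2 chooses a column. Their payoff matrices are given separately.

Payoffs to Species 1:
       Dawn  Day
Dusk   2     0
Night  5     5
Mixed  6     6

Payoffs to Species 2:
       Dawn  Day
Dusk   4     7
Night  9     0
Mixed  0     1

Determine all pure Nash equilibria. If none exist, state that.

For each strategy profile, look for a profitable unilateral deviation.
(Dusk, Dawn): Species 1 can switch to Night (2 → 5). Not NE.
(Dusk, Day): Species 1 can switch to Night (0 → 5). Not NE.
(Night, Dawn): Species 1 can switch to Mixed (5 → 6). Not NE.
(Night, Day): Species 1 can switch to Mixed (5 → 6). Not NE.
(Mixed, Dawn): Species 2 can switch to Day (0 → 1). Not NE.
(Mixed, Day): Species 1 gets 6, best alternative 5; Species 2 gets 1, best alternative 0. No profitable deviation — NE.

The unique pure-strategy Nash equilibrium is (Mixed, Day).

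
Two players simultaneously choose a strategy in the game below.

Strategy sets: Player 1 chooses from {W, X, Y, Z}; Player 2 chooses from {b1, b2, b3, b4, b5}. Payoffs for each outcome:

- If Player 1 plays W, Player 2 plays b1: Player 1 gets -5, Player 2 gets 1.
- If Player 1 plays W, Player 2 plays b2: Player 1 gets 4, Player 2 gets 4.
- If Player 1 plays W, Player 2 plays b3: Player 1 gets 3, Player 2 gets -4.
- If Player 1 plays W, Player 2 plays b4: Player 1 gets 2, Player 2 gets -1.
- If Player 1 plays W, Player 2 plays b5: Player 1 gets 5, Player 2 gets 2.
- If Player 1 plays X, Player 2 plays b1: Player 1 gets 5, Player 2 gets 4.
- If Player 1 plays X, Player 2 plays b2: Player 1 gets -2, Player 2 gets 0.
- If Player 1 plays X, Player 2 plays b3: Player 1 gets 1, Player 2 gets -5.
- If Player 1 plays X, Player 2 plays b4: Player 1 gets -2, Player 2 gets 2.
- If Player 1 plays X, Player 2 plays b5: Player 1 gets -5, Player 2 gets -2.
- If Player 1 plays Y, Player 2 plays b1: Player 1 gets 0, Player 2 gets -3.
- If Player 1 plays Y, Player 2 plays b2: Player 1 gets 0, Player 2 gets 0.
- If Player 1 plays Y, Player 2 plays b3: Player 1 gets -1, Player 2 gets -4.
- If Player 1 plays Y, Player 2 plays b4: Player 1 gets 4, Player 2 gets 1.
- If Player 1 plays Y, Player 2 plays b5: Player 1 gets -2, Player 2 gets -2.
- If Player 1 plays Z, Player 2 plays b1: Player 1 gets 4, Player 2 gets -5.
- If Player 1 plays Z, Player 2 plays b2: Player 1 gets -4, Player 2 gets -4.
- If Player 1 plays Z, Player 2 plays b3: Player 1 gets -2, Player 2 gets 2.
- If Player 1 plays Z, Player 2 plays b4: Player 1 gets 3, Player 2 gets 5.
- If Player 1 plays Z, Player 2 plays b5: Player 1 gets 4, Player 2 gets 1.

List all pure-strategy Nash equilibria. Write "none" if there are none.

The pure Nash equilibria are (W, b2) and (X, b1) and (Y, b4).

(W, b1): Player 1 can switch to X (-5 → 5). Not NE.
(W, b2): Player 1 gets 4, best alternative 0; Player 2 gets 4, best alternative 2. No profitable deviation — NE.
(W, b3): Player 2 can switch to b1 (-4 → 1). Not NE.
(W, b4): Player 1 can switch to Y (2 → 4). Not NE.
(W, b5): Player 2 can switch to b2 (2 → 4). Not NE.
(X, b1): Player 1 gets 5, best alternative 4; Player 2 gets 4, best alternative 2. No profitable deviation — NE.
(X, b2): Player 1 can switch to W (-2 → 4). Not NE.
(X, b3): Player 1 can switch to W (1 → 3). Not NE.
(Y, b4): Player 1 gets 4, best alternative 3; Player 2 gets 1, best alternative 0. No profitable deviation — NE.
(The remaining 11 profiles each have a profitable deviation by the same check.)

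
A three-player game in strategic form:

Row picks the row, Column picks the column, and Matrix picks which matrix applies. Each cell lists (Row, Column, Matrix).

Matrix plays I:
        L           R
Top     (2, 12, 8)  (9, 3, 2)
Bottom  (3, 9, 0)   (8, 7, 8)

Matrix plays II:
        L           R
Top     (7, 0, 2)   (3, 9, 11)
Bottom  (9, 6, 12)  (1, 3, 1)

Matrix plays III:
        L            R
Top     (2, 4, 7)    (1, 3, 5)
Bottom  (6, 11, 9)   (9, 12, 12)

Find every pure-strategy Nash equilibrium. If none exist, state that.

(Top, L, I): Row can switch to Bottom (2 → 3). Not NE.
(Top, L, II): Row can switch to Bottom (7 → 9). Not NE.
(Top, L, III): Row can switch to Bottom (2 → 6). Not NE.
(Top, R, I): Column can switch to L (3 → 12). Not NE.
(Top, R, II): Row gets 3, best alternative 1; Column gets 9, best alternative 0; Matrix gets 11, best alternative 5. No profitable deviation — NE.
(Top, R, III): Row can switch to Bottom (1 → 9). Not NE.
(Bottom, L, I): Matrix can switch to II (0 → 12). Not NE.
(Bottom, L, II): Row gets 9, best alternative 7; Column gets 6, best alternative 3; Matrix gets 12, best alternative 9. No profitable deviation — NE.
(Bottom, L, III): Column can switch to R (11 → 12). Not NE.
(Bottom, R, I): Row can switch to Top (8 → 9). Not NE.
(Bottom, R, III): Row gets 9, best alternative 1; Column gets 12, best alternative 11; Matrix gets 12, best alternative 8. No profitable deviation — NE.
(The remaining 1 profile has a profitable deviation by the same check.)

The pure Nash equilibria are (Top, R, II) and (Bottom, L, II) and (Bottom, R, III).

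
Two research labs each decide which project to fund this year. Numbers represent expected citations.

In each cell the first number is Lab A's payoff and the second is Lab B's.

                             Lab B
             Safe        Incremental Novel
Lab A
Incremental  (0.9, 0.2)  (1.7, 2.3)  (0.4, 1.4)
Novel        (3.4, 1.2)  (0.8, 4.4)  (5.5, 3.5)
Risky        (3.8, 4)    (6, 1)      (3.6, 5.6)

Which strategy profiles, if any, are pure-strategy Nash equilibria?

No pure-strategy Nash equilibrium.

Mark each player's best response to every combination of opponents' strategies; a profile where every player is best-responding is a pure Nash equilibrium.
Lab A against Safe: payoffs 0.9, 3.4, 3.8 → best response Risky.
Lab A against Incremental: payoffs 1.7, 0.8, 6 → best response Risky.
Lab A against Novel: payoffs 0.4, 5.5, 3.6 → best response Novel.
Lab B against Incremental: payoffs 0.2, 2.3, 1.4 → best response Incremental.
Lab B against Novel: payoffs 1.2, 4.4, 3.5 → best response Incremental.
Lab B against Risky: payoffs 4, 1, 5.6 → best response Novel.
No profile is a mutual best response for all players.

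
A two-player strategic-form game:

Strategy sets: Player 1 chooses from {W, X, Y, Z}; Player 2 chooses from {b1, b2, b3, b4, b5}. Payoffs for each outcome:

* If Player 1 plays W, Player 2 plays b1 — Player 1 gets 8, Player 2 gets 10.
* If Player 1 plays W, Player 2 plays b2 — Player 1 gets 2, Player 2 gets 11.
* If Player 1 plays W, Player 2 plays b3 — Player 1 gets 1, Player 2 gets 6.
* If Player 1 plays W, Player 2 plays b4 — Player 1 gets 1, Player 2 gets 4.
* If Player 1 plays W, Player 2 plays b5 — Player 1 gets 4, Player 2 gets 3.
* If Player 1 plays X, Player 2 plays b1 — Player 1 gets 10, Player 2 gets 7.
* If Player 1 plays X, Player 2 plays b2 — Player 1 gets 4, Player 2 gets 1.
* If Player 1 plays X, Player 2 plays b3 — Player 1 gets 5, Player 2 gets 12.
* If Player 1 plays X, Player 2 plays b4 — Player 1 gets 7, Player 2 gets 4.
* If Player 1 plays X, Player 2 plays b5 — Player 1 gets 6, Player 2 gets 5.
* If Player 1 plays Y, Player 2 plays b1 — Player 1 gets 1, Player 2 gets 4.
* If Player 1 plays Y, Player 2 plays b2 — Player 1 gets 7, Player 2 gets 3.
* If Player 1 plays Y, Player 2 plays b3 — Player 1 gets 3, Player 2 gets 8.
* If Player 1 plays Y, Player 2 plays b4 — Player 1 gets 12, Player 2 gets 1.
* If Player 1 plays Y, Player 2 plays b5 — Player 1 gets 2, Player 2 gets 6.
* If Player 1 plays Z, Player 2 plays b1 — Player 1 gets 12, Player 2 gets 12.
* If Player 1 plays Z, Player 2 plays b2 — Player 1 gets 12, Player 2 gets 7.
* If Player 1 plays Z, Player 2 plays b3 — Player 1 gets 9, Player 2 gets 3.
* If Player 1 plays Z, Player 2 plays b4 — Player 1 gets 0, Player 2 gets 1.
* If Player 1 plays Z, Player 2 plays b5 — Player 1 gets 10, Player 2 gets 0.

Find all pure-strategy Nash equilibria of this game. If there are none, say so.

For each strategy profile, look for a profitable unilateral deviation.
(W, b1): Player 1 can switch to X (8 → 10). Not NE.
(W, b2): Player 1 can switch to X (2 → 4). Not NE.
(W, b3): Player 1 can switch to X (1 → 5). Not NE.
(W, b4): Player 1 can switch to X (1 → 7). Not NE.
(W, b5): Player 1 can switch to X (4 → 6). Not NE.
(X, b1): Player 1 can switch to Z (10 → 12). Not NE.
(Z, b1): Player 1 gets 12, best alternative 10; Player 2 gets 12, best alternative 7. No profitable deviation — NE.
(The remaining 13 profiles each have a profitable deviation by the same check.)

(Z, b1)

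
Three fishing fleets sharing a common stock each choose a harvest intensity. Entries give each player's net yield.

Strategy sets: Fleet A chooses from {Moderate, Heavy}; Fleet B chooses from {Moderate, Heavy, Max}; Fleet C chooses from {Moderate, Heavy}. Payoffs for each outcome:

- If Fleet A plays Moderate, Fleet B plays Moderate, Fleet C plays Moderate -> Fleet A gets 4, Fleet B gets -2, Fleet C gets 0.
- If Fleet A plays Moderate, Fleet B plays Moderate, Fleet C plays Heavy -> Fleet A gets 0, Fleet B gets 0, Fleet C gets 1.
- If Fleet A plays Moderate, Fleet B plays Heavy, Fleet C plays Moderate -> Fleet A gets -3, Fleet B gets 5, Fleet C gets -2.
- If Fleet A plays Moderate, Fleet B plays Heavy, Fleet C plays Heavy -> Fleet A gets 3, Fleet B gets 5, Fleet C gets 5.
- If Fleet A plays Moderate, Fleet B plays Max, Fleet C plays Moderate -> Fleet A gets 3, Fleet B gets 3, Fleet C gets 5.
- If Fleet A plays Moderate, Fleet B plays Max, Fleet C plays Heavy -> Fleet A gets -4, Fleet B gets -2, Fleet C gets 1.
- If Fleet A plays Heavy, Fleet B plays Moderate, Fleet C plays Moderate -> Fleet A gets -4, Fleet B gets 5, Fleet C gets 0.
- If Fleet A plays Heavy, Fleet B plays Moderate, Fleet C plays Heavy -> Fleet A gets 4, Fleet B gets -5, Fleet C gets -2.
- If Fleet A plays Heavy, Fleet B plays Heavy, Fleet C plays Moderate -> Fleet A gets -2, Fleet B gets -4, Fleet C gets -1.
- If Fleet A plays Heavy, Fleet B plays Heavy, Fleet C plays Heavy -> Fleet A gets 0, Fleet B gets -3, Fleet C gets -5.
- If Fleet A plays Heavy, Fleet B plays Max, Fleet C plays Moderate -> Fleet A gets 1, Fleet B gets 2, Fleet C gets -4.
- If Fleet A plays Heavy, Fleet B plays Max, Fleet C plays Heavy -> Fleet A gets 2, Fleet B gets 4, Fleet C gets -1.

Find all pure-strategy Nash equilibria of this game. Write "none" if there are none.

Check each profile: it is a Nash equilibrium iff no player can strictly gain by switching unilaterally.
(Moderate, Moderate, Moderate): Fleet B can switch to Heavy (-2 → 5). Not NE.
(Moderate, Moderate, Heavy): Fleet A can switch to Heavy (0 → 4). Not NE.
(Moderate, Heavy, Moderate): Fleet A can switch to Heavy (-3 → -2). Not NE.
(Moderate, Heavy, Heavy): Fleet A gets 3, best alternative 0; Fleet B gets 5, best alternative 0; Fleet C gets 5, best alternative -2. No profitable deviation — NE.
(Moderate, Max, Moderate): Fleet B can switch to Heavy (3 → 5). Not NE.
(Moderate, Max, Heavy): Fleet A can switch to Heavy (-4 → 2). Not NE.
(Heavy, Moderate, Moderate): Fleet A can switch to Moderate (-4 → 4). Not NE.
(Heavy, Max, Heavy): Fleet A gets 2, best alternative -4; Fleet B gets 4, best alternative -3; Fleet C gets -1, best alternative -4. No profitable deviation — NE.
(The remaining 4 profiles each have a profitable deviation by the same check.)

Pure-strategy Nash equilibria: (Moderate, Heavy, Heavy); (Heavy, Max, Heavy)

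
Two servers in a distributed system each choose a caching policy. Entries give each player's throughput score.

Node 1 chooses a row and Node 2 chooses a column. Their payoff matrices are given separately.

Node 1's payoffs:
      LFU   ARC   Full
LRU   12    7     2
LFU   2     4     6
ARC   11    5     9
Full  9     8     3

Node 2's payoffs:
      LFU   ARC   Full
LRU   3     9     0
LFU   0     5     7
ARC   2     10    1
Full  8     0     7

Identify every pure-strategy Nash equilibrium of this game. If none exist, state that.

No pure-strategy Nash equilibrium.

(LRU, LFU): Node 2 can switch to ARC (3 → 9). Not NE.
(LRU, ARC): Node 1 can switch to Full (7 → 8). Not NE.
(LRU, Full): Node 1 can switch to LFU (2 → 6). Not NE.
(LFU, LFU): Node 1 can switch to LRU (2 → 12). Not NE.
(LFU, ARC): Node 1 can switch to LRU (4 → 7). Not NE.
(LFU, Full): Node 1 can switch to ARC (6 → 9). Not NE.
(ARC, LFU): Node 1 can switch to LRU (11 → 12). Not NE.
(ARC, ARC): Node 1 can switch to LRU (5 → 7). Not NE.
(ARC, Full): Node 2 can switch to LFU (1 → 2). Not NE.
(Full, LFU): Node 1 can switch to LRU (9 → 12). Not NE.
(Full, ARC): Node 2 can switch to LFU (0 → 8). Not NE.
(Full, Full): Node 1 can switch to LFU (3 → 6). Not NE.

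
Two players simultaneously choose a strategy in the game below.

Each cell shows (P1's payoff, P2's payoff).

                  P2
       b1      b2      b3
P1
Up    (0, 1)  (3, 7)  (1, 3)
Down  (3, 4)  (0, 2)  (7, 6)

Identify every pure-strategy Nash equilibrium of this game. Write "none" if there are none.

(Up, b1): P1 can switch to Down (0 → 3). Not NE.
(Up, b2): P1 gets 3, best alternative 0; P2 gets 7, best alternative 3. No profitable deviation — NE.
(Up, b3): P1 can switch to Down (1 → 7). Not NE.
(Down, b1): P2 can switch to b3 (4 → 6). Not NE.
(Down, b2): P1 can switch to Up (0 → 3). Not NE.
(Down, b3): P1 gets 7, best alternative 1; P2 gets 6, best alternative 4. No profitable deviation — NE.

The pure Nash equilibria are (Up, b2), (Down, b3).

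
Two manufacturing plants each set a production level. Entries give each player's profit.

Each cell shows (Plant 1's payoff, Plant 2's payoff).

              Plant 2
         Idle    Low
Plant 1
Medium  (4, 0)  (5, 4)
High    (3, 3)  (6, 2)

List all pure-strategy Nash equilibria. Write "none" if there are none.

(Medium, Idle): Plant 2 can switch to Low (0 → 4). Not NE.
(Medium, Low): Plant 1 can switch to High (5 → 6). Not NE.
(High, Idle): Plant 1 can switch to Medium (3 → 4). Not NE.
(High, Low): Plant 2 can switch to Idle (2 → 3). Not NE.

none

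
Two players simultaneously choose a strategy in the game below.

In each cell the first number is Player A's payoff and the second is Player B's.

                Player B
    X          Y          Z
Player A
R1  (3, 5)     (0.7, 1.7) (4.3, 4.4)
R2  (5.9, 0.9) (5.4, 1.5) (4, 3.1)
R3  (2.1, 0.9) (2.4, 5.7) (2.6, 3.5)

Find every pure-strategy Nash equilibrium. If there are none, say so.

Player A against X: payoffs 3, 5.9, 2.1 → best response R2.
Player A against Y: payoffs 0.7, 5.4, 2.4 → best response R2.
Player A against Z: payoffs 4.3, 4, 2.6 → best response R1.
Player B against R1: payoffs 5, 1.7, 4.4 → best response X.
Player B against R2: payoffs 0.9, 1.5, 3.1 → best response Z.
Player B against R3: payoffs 0.9, 5.7, 3.5 → best response Y.
No profile is a mutual best response for all players.

This game has no pure Nash equilibrium.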